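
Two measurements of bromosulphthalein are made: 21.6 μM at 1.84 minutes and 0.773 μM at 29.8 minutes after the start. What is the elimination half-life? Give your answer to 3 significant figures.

Over Δt = 29.8 − 1.84 = 27.96 minutes, the level fell by a factor of 21.6/0.773 ≈ 27.943.
n = log₂(27.943) ≈ 4.8044 half-lives, so t½ = 27.96/4.8044 ≈ 5.8196 minutes.

5.82 minutes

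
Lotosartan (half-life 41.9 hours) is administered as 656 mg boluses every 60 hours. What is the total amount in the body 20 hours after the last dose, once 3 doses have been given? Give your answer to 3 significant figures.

711 mg

The 3 doses were given 140, 80, 20 hours ago.
Total = 656·(1/2)^(140/41.9) + 656·(1/2)^(80/41.9) + 656·(1/2)^(20/41.9)
      = 64.726 + 174.64 + 471.21 ≈ 710.58 mg.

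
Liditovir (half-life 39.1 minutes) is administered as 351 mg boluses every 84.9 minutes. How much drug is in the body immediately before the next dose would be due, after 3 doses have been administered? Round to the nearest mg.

The 3 doses were given 254.7, 169.8, 84.9 minutes ago.
Total = 351·(1/2)^(254.7/39.1) + 351·(1/2)^(169.8/39.1) + 351·(1/2)^(84.9/39.1)
      = 3.8404 + 17.299 + 77.923 ≈ 99.062 mg.

99 mg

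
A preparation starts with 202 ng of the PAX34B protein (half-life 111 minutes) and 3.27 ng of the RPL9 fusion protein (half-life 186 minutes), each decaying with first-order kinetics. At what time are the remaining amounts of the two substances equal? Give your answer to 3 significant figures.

1640 minutes

Set 202·(1/2)^(t/111) = 3.27·(1/2)^(t/186).
Taking log₂: log₂(202/3.27) = t·(1/111 − 1/186).
log₂(61.774) = 5.9489; 1/111 − 1/186 = 0.0036327.
t = 5.9489 / 0.0036327 ≈ 1637.6 minutes.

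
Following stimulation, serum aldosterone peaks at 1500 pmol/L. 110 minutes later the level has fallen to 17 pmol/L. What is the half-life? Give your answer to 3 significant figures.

17.0 minutes

A/A₀ = 17/1500 ≈ 0.011333.
n = log₂(88.235) ≈ 6.4633 half-lives elapsed in 110 minutes.
t½ = 110/6.4633 ≈ 17.019 minutes.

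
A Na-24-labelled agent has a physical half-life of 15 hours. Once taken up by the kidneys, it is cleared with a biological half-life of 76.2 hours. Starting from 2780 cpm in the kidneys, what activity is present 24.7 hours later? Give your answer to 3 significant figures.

1/t_eff = 1/t_phys + 1/t_biol = 1/15 + 1/76.2 = 0.07979 per hour.
t_eff = 15 × 76.2 / (15 + 76.2) ≈ 12.533 hours.
Remaining = 2780 × (1/2)^(24.7/12.533) = 2780 × (1/2)^1.9708 ≈ 709.2 cpm.

709 cpm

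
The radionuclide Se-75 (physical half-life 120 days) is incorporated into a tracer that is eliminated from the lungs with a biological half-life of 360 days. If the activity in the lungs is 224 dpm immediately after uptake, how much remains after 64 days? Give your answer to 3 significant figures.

1/t_eff = 1/t_phys + 1/t_biol = 1/120 + 1/360 = 0.011111 per day.
t_eff = 120 × 360 / (120 + 360) ≈ 90 days.
Remaining = 224 × (1/2)^(64/90) = 224 × (1/2)^0.71111 ≈ 136.83 dpm.

137 dpm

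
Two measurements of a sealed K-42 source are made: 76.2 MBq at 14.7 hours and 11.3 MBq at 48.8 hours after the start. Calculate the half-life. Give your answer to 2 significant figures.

12 hours

Over Δt = 48.8 − 14.7 = 34.1 hours, the level fell by a factor of 76.2/11.3 ≈ 6.7434.
n = log₂(6.7434) ≈ 2.7535 half-lives, so t½ = 34.1/2.7535 ≈ 12.384 hours.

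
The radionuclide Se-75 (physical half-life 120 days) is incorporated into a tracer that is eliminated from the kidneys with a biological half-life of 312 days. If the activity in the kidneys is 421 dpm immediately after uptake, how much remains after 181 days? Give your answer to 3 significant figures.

99.0 dpm

1/t_eff = 1/t_phys + 1/t_biol = 1/120 + 1/312 = 0.011538 per day.
t_eff = 120 × 312 / (120 + 312) ≈ 86.667 days.
Remaining = 421 × (1/2)^(181/86.667) = 421 × (1/2)^2.0885 ≈ 98.99 dpm.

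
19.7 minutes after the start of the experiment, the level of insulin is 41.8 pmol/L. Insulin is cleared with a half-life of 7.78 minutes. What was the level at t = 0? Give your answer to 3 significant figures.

Number of half-lives elapsed: n = 19.7/7.78 ≈ 2.5321.
A₀ = A × 2^n = 41.8 × 2^2.5321 = 41.8 × 5.7843 ≈ 241.78 pmol/L.

242 pmol/L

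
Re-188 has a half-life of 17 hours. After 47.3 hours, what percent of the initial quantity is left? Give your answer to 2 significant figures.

15%

n = 47.3/17 ≈ 2.7824 half-lives.
Fraction remaining = (1/2)^2.7824 ≈ 0.14535, i.e. 14.535%.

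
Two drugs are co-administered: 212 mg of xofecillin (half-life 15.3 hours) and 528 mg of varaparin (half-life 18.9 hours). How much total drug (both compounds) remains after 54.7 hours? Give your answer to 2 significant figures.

89 mg

xofecillin: 212 × (1/2)^(54.7/15.3) = 212 × (1/2)^3.5752 ≈ 17.787 mg.
varaparin: 528 × (1/2)^(54.7/18.9) = 528 × (1/2)^2.8942 ≈ 71.023 mg.
Total = 17.787 + 71.023 ≈ 88.81 mg.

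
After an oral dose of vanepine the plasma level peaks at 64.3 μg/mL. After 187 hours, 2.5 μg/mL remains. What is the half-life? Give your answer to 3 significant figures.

39.9 hours

A/A₀ = 2.5/64.3 ≈ 0.03888.
n = log₂(25.72) ≈ 4.6848 half-lives elapsed in 187 hours.
t½ = 187/4.6848 ≈ 39.916 hours.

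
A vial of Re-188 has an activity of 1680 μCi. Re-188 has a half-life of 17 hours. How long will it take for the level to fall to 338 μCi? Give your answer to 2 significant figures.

Fraction remaining = 338/1680 ≈ 0.20119.
n = log₂(1680/338) = ln(4.9704)/ln 2 ≈ 2.3134 half-lives.
t = n × t½ = 2.3134 × 17 ≈ 39.327 hours.

39 hours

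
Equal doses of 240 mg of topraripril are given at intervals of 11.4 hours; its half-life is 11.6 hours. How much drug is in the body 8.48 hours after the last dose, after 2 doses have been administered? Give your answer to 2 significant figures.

220 mg

The 2 doses were given 19.88, 8.48 hours ago.
Total = 240·(1/2)^(19.88/11.6) + 240·(1/2)^(8.48/11.6)
      = 73.166 + 144.59 ≈ 217.76 mg.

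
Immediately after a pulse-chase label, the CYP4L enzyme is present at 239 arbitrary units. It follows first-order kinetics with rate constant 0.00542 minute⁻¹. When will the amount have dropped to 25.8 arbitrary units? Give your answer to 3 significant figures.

t½ = ln 2 / k = 0.69315 / 0.00542 ≈ 127.89 minutes.
Fraction remaining = 25.8/239 ≈ 0.10795.
n = log₂(239/25.8) = ln(9.2636)/ln 2 ≈ 3.2116 half-lives.
t = n × t½ = 3.2116 × 127.89 ≈ 410.72 minutes.

411 minutes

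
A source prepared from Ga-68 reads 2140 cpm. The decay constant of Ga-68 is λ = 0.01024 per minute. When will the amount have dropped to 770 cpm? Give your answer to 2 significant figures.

100 minutes

t½ = ln 2 / λ = 0.69315 / 0.01024 ≈ 67.69 minutes.
Fraction remaining = 770/2140 ≈ 0.35981.
n = log₂(2140/770) = ln(2.7792)/ln 2 ≈ 1.4747 half-lives.
t = n × t½ = 1.4747 × 67.69 ≈ 99.821 minutes.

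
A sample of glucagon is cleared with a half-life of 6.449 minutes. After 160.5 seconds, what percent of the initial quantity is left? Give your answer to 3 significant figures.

160.5 seconds = 2.675 minutes.
n = 2.675/6.449 ≈ 0.41479 half-lives.
Fraction remaining = (1/2)^0.41479 ≈ 0.75013, i.e. 75.013%.

75.0%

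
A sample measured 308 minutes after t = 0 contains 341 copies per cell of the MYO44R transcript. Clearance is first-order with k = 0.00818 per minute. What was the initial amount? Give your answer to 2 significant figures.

4200 copies per cell

t½ = ln 2 / k = 0.69315 / 0.00818 ≈ 84.737 minutes.
Number of half-lives elapsed: n = 308/84.737 ≈ 3.6348.
A₀ = A × 2^n = 341 × 2^3.6348 = 341 × 12.422 ≈ 4235.8 copies per cell.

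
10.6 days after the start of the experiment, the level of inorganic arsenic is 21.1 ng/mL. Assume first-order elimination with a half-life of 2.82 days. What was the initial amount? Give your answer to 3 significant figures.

286 ng/mL

Number of half-lives elapsed: n = 10.6/2.82 ≈ 3.7589.
A₀ = A × 2^n = 21.1 × 2^3.7589 = 21.1 × 13.537 ≈ 285.64 ng/mL.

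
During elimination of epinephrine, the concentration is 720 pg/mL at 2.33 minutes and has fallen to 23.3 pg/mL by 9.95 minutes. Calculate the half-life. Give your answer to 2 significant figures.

1.5 minutes

Over Δt = 9.95 − 2.33 = 7.62 minutes, the level fell by a factor of 720/23.3 ≈ 30.901.
n = log₂(30.901) ≈ 4.9496 half-lives, so t½ = 7.62/4.9496 ≈ 1.5395 minutes.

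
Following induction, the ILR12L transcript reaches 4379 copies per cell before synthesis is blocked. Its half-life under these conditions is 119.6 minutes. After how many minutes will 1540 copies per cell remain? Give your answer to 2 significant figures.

180 minutes

Fraction remaining = 1540/4379 ≈ 0.35168.
n = log₂(4379/1540) = ln(2.8435)/ln 2 ≈ 1.5077 half-lives.
t = n × t½ = 1.5077 × 119.6 ≈ 180.32 minutes.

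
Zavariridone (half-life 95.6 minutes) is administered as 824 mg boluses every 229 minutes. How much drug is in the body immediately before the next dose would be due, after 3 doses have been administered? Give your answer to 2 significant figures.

The 3 doses were given 687, 458, 229 minutes ago.
Total = 824·(1/2)^(687/95.6) + 824·(1/2)^(458/95.6) + 824·(1/2)^(229/95.6)
      = 5.6581 + 29.768 + 156.62 ≈ 192.04 mg.

190 mg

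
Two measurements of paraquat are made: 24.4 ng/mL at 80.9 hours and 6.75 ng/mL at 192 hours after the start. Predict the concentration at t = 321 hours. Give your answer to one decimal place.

Over Δt = 192 − 80.9 = 111.1 hours, the level fell by a factor of 24.4/6.75 ≈ 3.6148.
n = log₂(3.6148) ≈ 1.8539 half-lives, so t½ = 111.1/1.8539 ≈ 59.927 hours.
From t = 192 to t = 321: 6.75 × (1/2)^((321−192)/59.927) ≈ 1.5181 ng/mL.

1.5 ng/mL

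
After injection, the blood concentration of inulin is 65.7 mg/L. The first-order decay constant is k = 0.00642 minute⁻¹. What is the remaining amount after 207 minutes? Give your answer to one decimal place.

t½ = ln 2 / k = 0.69315 / 0.00642 ≈ 107.97 minutes.
Number of half-lives: n = 207/107.97 ≈ 1.9173.
Remaining = 65.7 × (1/2)^1.9173 = 65.7 × 0.26476 ≈ 17.395 mg/L.

17.4 mg/L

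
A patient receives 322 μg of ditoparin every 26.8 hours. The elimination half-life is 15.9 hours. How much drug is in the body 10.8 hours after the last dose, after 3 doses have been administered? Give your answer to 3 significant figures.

The 3 doses were given 64.4, 37.6, 10.8 hours ago.
Total = 322·(1/2)^(64.4/15.9) + 322·(1/2)^(37.6/15.9) + 322·(1/2)^(10.8/15.9)
      = 19.435 + 62.515 + 201.09 ≈ 283.04 μg.

283 μg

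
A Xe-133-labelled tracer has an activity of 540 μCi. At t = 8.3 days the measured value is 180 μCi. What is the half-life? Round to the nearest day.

A/A₀ = 180/540 ≈ 0.33333.
n = log₂(3) ≈ 1.585 half-lives elapsed in 8.3 days.
t½ = 8.3/1.585 ≈ 5.2367 days.

5 days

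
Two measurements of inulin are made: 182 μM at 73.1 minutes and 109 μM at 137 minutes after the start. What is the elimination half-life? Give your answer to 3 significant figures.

86.4 minutes

Over Δt = 137 − 73.1 = 63.9 minutes, the level fell by a factor of 182/109 ≈ 1.6697.
n = log₂(1.6697) ≈ 0.73961 half-lives, so t½ = 63.9/0.73961 ≈ 86.397 minutes.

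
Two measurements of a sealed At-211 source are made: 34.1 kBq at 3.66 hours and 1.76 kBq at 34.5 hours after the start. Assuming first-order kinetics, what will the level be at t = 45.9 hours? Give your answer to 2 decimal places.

Over Δt = 34.5 − 3.66 = 30.84 hours, the level fell by a factor of 34.1/1.76 ≈ 19.375.
n = log₂(19.375) ≈ 4.2761 half-lives, so t½ = 30.84/4.2761 ≈ 7.2121 hours.
From t = 34.5 to t = 45.9: 1.76 × (1/2)^((45.9−34.5)/7.2121) ≈ 0.58842 kBq.

0.59 kBq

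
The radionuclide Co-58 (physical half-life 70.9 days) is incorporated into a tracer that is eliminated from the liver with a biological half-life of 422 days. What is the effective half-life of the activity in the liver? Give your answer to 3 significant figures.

1/t_eff = 1/t_phys + 1/t_biol = 1/70.9 + 1/422 = 0.016474 per day.
t_eff = 70.9 × 422 / (70.9 + 422) ≈ 60.702 days.

60.7 days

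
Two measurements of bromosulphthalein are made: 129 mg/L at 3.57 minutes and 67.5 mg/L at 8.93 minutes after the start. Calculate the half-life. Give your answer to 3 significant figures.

5.74 minutes

Over Δt = 8.93 − 3.57 = 5.36 minutes, the level fell by a factor of 129/67.5 ≈ 1.9111.
n = log₂(1.9111) ≈ 0.93441 half-lives, so t½ = 5.36/0.93441 ≈ 5.7362 minutes.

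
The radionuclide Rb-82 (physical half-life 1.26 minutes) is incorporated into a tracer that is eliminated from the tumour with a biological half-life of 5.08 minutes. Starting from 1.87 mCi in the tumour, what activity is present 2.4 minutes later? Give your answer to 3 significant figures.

0.360 mCi

1/t_eff = 1/t_phys + 1/t_biol = 1/1.26 + 1/5.08 = 0.9905 per minute.
t_eff = 1.26 × 5.08 / (1.26 + 5.08) ≈ 1.0096 minutes.
Remaining = 1.87 × (1/2)^(2.4/1.0096) = 1.87 × (1/2)^2.3772 ≈ 0.35994 mCi.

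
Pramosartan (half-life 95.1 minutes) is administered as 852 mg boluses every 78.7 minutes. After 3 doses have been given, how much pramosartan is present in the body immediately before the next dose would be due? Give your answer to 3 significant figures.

903 mg

The 3 doses were given 236.1, 157.4, 78.7 minutes ago.
Total = 852·(1/2)^(236.1/95.1) + 852·(1/2)^(157.4/95.1) + 852·(1/2)^(78.7/95.1)
      = 152.44 + 270.52 + 480.09 ≈ 903.05 mg.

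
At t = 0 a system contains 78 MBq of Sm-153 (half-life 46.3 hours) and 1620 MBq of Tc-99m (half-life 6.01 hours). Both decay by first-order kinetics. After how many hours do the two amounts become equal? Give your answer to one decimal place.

30.2 hours

Set 78·(1/2)^(t/46.3) = 1620·(1/2)^(t/6.01).
Taking log₂: log₂(78/1620) = t·(1/46.3 − 1/6.01).
log₂(0.048148) = -4.3764; 1/46.3 − 1/6.01 = -0.14479.
t = -4.3764 / -0.14479 ≈ 30.225 hours.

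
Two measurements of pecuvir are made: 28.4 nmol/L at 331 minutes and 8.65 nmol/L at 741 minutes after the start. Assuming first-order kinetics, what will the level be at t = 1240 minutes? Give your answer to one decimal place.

Over Δt = 741 − 331 = 410 minutes, the level fell by a factor of 28.4/8.65 ≈ 3.2832.
n = log₂(3.2832) ≈ 1.7151 half-lives, so t½ = 410/1.7151 ≈ 239.05 minutes.
From t = 741 to t = 1240: 8.65 × (1/2)^((1240−741)/239.05) ≈ 2.0353 nmol/L.

2.0 nmol/L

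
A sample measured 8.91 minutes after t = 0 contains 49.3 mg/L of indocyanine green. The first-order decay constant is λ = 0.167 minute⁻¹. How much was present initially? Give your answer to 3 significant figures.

218 mg/L

t½ = ln 2 / λ = 0.69315 / 0.167 ≈ 4.1506 minutes.
Number of half-lives elapsed: n = 8.91/4.1506 ≈ 2.1467.
A₀ = A × 2^n = 49.3 × 2^2.1467 = 49.3 × 4.4281 ≈ 218.31 mg/L.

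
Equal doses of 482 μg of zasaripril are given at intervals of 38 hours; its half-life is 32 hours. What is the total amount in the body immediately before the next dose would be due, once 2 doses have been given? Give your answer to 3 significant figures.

The 2 doses were given 76, 38 hours ago.
Total = 482·(1/2)^(76/32) + 482·(1/2)^(38/32)
      = 92.918 + 211.63 ≈ 304.55 μg.

305 μg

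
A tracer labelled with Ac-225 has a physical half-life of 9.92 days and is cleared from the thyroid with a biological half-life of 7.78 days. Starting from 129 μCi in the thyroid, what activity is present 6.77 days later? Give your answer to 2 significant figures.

1/t_eff = 1/t_phys + 1/t_biol = 1/9.92 + 1/7.78 = 0.22934 per day.
t_eff = 9.92 × 7.78 / (9.92 + 7.78) ≈ 4.3603 days.
Remaining = 129 × (1/2)^(6.77/4.3603) = 129 × (1/2)^1.5526 ≈ 43.974 μCi.

44 μCi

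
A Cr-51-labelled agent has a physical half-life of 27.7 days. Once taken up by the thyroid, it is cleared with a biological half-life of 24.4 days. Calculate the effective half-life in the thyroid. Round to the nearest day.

13 days

1/t_eff = 1/t_phys + 1/t_biol = 1/27.7 + 1/24.4 = 0.077085 per day.
t_eff = 27.7 × 24.4 / (27.7 + 24.4) ≈ 12.973 days.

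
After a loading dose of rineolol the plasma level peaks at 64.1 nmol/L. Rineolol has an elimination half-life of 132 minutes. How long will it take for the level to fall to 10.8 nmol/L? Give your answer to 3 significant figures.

Fraction remaining = 10.8/64.1 ≈ 0.16849.
n = log₂(64.1/10.8) = ln(5.9352)/ln 2 ≈ 2.5693 half-lives.
t = n × t½ = 2.5693 × 132 ≈ 339.15 minutes.

339 minutes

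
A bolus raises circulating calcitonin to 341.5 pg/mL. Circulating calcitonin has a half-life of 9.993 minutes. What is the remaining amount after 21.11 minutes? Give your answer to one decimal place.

Number of half-lives: n = 21.11/9.993 ≈ 2.1125.
Remaining = 341.5 × (1/2)^2.1125 = 341.5 × 0.23125 ≈ 78.972 pg/mL.

79.0 pg/mL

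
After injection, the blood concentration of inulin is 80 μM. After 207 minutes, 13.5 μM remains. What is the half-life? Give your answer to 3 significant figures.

A/A₀ = 13.5/80 ≈ 0.16875.
n = log₂(5.9259) ≈ 2.567 half-lives elapsed in 207 minutes.
t½ = 207/2.567 ≈ 80.638 minutes.

80.6 minutes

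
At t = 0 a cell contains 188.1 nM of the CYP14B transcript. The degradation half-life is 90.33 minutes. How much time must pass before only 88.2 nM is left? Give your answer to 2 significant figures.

99 minutes

Fraction remaining = 88.2/188.1 ≈ 0.4689.
n = log₂(188.1/88.2) = ln(2.1327)/ln 2 ≈ 1.0926 half-lives.
t = n × t½ = 1.0926 × 90.33 ≈ 98.699 minutes.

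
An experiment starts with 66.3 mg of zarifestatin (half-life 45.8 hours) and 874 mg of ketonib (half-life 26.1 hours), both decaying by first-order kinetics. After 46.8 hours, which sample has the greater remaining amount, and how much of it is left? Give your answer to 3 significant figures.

ketonib, 252 mg

zarifestatin: 66.3 × (1/2)^1.0218 ≈ 32.652 mg.
ketonib: 874 × (1/2)^1.7931 ≈ 252.19 mg.
Ketonib has more remaining, at ≈ 252.19 mg.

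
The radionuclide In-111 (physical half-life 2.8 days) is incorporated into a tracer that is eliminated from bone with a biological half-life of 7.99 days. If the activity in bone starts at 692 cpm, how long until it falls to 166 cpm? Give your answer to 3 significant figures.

4.27 days

1/t_eff = 1/t_phys + 1/t_biol = 1/2.8 + 1/7.99 = 0.4823 per day.
t_eff = 2.8 × 7.99 / (2.8 + 7.99) ≈ 2.0734 days.
n = log₂(692/166) ≈ 2.0596; t = 2.0596 × 2.0734 ≈ 4.2704 days.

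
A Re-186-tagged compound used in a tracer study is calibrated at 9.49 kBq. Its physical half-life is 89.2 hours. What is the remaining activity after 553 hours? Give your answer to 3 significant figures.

Number of half-lives: n = 553/89.2 ≈ 6.1996.
Remaining = 9.49 × (1/2)^6.1996 = 9.49 × 0.013607 ≈ 0.12913 kBq.

0.129 kBq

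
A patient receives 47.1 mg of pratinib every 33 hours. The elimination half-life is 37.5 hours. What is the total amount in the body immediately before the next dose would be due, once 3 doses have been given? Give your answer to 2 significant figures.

The 3 doses were given 99, 66, 33 hours ago.
Total = 47.1·(1/2)^(99/37.5) + 47.1·(1/2)^(66/37.5) + 47.1·(1/2)^(33/37.5)
      = 7.5562 + 13.906 + 25.593 ≈ 47.055 mg.

47 mg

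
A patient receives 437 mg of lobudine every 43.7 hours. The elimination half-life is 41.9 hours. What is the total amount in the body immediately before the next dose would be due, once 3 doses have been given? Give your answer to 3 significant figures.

365 mg

The 3 doses were given 131.1, 87.4, 43.7 hours ago.
Total = 437·(1/2)^(131.1/41.9) + 437·(1/2)^(87.4/41.9) + 437·(1/2)^(43.7/41.9)
      = 49.957 + 102.93 + 212.09 ≈ 364.98 mg.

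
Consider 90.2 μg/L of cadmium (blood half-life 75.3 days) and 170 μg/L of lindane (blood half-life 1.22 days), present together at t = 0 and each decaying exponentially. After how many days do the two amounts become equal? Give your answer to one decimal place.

Set 90.2·(1/2)^(t/75.3) = 170·(1/2)^(t/1.22).
Taking log₂: log₂(90.2/170) = t·(1/75.3 − 1/1.22).
log₂(0.53059) = -0.91434; 1/75.3 − 1/1.22 = -0.80639.
t = -0.91434 / -0.80639 ≈ 1.1339 days.

1.1 days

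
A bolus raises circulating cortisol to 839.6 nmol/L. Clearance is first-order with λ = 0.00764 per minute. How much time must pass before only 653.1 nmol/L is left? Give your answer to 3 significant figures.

t½ = ln 2 / λ = 0.69315 / 0.00764 ≈ 90.726 minutes.
Fraction remaining = 653.1/839.6 ≈ 0.77787.
n = log₂(839.6/653.1) = ln(1.2856)/ln 2 ≈ 0.3624 half-lives.
t = n × t½ = 0.3624 × 90.726 ≈ 32.879 minutes.

32.9 minutes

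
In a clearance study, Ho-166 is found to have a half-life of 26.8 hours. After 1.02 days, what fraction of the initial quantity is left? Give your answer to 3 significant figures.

0.531

1.02 days = 24.48 hours.
n = 24.48/26.8 ≈ 0.91343 half-lives.
Fraction remaining = (1/2)^0.91343 ≈ 0.53092.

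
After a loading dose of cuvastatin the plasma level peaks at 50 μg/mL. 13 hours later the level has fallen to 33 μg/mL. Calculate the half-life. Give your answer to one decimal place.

21.7 hours

A/A₀ = 33/50 ≈ 0.66.
n = log₂(1.5152) ≈ 0.59946 half-lives elapsed in 13 hours.
t½ = 13/0.59946 ≈ 21.686 hours.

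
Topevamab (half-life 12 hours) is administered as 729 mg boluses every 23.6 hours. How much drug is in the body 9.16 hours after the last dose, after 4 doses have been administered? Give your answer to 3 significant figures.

575 mg

The 4 doses were given 79.96, 56.36, 32.76, 9.16 hours ago.
Total = 729·(1/2)^(79.96/12) + 729·(1/2)^(56.36/12) + 729·(1/2)^(32.76/12) + 729·(1/2)^(9.16/12)
      = 7.1922 + 28.112 + 109.88 + 429.48 ≈ 574.66 mg.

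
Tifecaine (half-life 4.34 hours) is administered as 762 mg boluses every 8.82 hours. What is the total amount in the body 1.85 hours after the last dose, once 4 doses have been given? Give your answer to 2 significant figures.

The 4 doses were given 28.31, 19.49, 10.67, 1.85 hours ago.
Total = 762·(1/2)^(28.31/4.34) + 762·(1/2)^(19.49/4.34) + 762·(1/2)^(10.67/4.34) + 762·(1/2)^(1.85/4.34)
      = 8.2856 + 33.892 + 138.63 + 567.07 ≈ 747.88 mg.

750 mg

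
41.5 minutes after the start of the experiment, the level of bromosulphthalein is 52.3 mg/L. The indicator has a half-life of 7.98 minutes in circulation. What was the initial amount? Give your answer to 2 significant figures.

1900 mg/L

Number of half-lives elapsed: n = 41.5/7.98 ≈ 5.2005.
A₀ = A × 2^n = 52.3 × 2^5.2005 = 52.3 × 36.771 ≈ 1923.1 mg/L.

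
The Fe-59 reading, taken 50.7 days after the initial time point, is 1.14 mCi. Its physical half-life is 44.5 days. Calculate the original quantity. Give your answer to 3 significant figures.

Number of half-lives elapsed: n = 50.7/44.5 ≈ 1.1393.
A₀ = A × 2^n = 1.14 × 2^1.1393 = 1.14 × 2.2028 ≈ 2.5112 mCi.

2.51 mCi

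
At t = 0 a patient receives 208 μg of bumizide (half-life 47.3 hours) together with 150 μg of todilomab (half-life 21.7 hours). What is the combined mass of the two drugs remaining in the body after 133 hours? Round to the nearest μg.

32 μg

bumizide: 208 × (1/2)^(133/47.3) = 208 × (1/2)^2.8118 ≈ 29.622 μg.
todilomab: 150 × (1/2)^(133/21.7) = 150 × (1/2)^6.129 ≈ 2.1432 μg.
Total = 29.622 + 2.1432 ≈ 31.765 μg.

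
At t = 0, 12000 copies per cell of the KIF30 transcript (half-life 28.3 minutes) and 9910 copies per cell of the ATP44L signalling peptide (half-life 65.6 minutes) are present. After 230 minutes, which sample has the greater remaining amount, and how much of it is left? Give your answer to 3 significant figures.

ATP44L signalling peptide, 872 copies per cell

KIF30 transcript: 12000 × (1/2)^8.1272 ≈ 42.919 copies per cell.
ATP44L signalling peptide: 9910 × (1/2)^3.5061 ≈ 872.23 copies per cell.
ATP44L signalling peptide has more remaining, at ≈ 872.23 copies per cell.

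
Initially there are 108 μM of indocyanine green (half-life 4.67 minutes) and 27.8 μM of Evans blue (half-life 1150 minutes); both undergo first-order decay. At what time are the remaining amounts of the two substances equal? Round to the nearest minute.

9 minutes

Set 108·(1/2)^(t/4.67) = 27.8·(1/2)^(t/1150).
Taking log₂: log₂(108/27.8) = t·(1/4.67 − 1/1150).
log₂(3.8849) = 1.9579; 1/4.67 − 1/1150 = 0.21326.
t = 1.9579 / 0.21326 ≈ 9.1806 minutes.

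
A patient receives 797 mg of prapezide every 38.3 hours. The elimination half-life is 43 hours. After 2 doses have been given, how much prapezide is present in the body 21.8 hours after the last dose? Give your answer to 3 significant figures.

The 2 doses were given 60.1, 21.8 hours ago.
Total = 797·(1/2)^(60.1/43) + 797·(1/2)^(21.8/43)
      = 302.49 + 560.85 ≈ 863.34 mg.

863 mg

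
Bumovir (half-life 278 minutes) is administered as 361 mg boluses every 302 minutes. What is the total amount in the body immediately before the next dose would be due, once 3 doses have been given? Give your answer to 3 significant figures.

The 3 doses were given 906, 604, 302 minutes ago.
Total = 361·(1/2)^(906/278) + 361·(1/2)^(604/278) + 361·(1/2)^(302/278)
      = 37.71 + 80.07 + 170.02 ≈ 287.8 mg.

288 mg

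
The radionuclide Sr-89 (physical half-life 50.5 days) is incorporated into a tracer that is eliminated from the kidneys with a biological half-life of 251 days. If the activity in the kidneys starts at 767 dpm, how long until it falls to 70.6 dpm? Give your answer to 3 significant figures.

145 days

1/t_eff = 1/t_phys + 1/t_biol = 1/50.5 + 1/251 = 0.023786 per day.
t_eff = 50.5 × 251 / (50.5 + 251) ≈ 42.041 days.
n = log₂(767/70.6) ≈ 3.4415; t = 3.4415 × 42.041 ≈ 144.69 days.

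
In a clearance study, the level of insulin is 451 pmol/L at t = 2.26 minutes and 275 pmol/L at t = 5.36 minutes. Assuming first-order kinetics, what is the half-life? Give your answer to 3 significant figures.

4.34 minutes

Over Δt = 5.36 − 2.26 = 3.1 minutes, the level fell by a factor of 451/275 ≈ 1.64.
n = log₂(1.64) ≈ 0.7137 half-lives, so t½ = 3.1/0.7137 ≈ 4.3436 minutes.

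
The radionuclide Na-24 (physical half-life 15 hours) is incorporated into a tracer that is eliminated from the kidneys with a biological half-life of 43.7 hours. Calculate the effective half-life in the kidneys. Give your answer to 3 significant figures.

1/t_eff = 1/t_phys + 1/t_biol = 1/15 + 1/43.7 = 0.08955 per hour.
t_eff = 15 × 43.7 / (15 + 43.7) ≈ 11.167 hours.

11.2 hours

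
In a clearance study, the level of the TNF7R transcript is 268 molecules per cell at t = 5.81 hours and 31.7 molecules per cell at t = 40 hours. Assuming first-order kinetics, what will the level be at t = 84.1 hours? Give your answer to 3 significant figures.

Over Δt = 40 − 5.81 = 34.19 hours, the level fell by a factor of 268/31.7 ≈ 8.4543.
n = log₂(8.4543) ≈ 3.0797 half-lives, so t½ = 34.19/3.0797 ≈ 11.102 hours.
From t = 40 to t = 84.1: 31.7 × (1/2)^((84.1−40)/11.102) ≈ 2.0196 molecules per cell.

2.02 molecules per cell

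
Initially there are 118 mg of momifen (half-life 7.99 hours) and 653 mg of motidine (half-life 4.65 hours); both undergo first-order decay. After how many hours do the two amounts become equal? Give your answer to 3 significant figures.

27.5 hours

Set 118·(1/2)^(t/7.99) = 653·(1/2)^(t/4.65).
Taking log₂: log₂(118/653) = t·(1/7.99 − 1/4.65).
log₂(0.1807) = -2.4683; 1/7.99 − 1/4.65 = -0.089897.
t = -2.4683 / -0.089897 ≈ 27.457 hours.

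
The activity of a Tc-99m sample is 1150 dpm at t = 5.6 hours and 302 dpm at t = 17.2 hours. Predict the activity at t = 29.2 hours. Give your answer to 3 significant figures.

75.7 dpm

Over Δt = 17.2 − 5.6 = 11.6 hours, the level fell by a factor of 1150/302 ≈ 3.8079.
n = log₂(3.8079) ≈ 1.929 half-lives, so t½ = 11.6/1.929 ≈ 6.0134 hours.
From t = 17.2 to t = 29.2: 302 × (1/2)^((29.2−17.2)/6.0134) ≈ 75.734 dpm.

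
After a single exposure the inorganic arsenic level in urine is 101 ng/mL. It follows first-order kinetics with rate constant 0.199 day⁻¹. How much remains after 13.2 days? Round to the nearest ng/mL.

7 ng/mL

t½ = ln 2 / λ = 0.69315 / 0.199 ≈ 3.4832 days.
Number of half-lives: n = 13.2/3.4832 ≈ 3.7897.
Remaining = 101 × (1/2)^3.7897 = 101 × 0.072309 ≈ 7.3033 ng/mL.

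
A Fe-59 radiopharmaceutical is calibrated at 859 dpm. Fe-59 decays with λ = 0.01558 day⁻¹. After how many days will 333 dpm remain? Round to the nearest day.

t½ = ln 2 / λ = 0.69315 / 0.01558 ≈ 44.49 days.
Fraction remaining = 333/859 ≈ 0.38766.
n = log₂(859/333) = ln(2.5796)/ln 2 ≈ 1.3671 half-lives.
t = n × t½ = 1.3671 × 44.49 ≈ 60.823 days.

61 days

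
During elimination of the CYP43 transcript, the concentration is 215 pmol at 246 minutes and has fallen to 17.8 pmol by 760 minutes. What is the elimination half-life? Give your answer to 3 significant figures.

143 minutes

Over Δt = 760 − 246 = 514 minutes, the level fell by a factor of 215/17.8 ≈ 12.079.
n = log₂(12.079) ≈ 3.5944 half-lives, so t½ = 514/3.5944 ≈ 143 minutes.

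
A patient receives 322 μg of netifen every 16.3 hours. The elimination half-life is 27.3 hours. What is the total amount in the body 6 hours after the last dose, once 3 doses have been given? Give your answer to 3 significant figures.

The 3 doses were given 38.6, 22.3, 6 hours ago.
Total = 322·(1/2)^(38.6/27.3) + 322·(1/2)^(22.3/27.3) + 322·(1/2)^(6/27.3)
      = 120.84 + 182.79 + 276.5 ≈ 580.14 μg.

580 μg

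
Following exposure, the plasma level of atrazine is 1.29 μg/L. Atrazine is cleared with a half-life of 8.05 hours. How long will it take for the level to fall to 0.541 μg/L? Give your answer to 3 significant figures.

Fraction remaining = 0.541/1.29 ≈ 0.41938.
n = log₂(1.29/0.541) = ln(2.3845)/ln 2 ≈ 1.2537 half-lives.
t = n × t½ = 1.2537 × 8.05 ≈ 10.092 hours.

10.1 hours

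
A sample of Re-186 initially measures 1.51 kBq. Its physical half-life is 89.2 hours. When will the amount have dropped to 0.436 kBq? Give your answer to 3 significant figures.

160 hours

Fraction remaining = 0.436/1.51 ≈ 0.28874.
n = log₂(1.51/0.436) = ln(3.4633)/ln 2 ≈ 1.7921 half-lives.
t = n × t½ = 1.7921 × 89.2 ≈ 159.86 hours.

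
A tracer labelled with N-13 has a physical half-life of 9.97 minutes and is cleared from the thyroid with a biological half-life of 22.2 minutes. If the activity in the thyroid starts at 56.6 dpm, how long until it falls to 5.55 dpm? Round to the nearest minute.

23 minutes

1/t_eff = 1/t_phys + 1/t_biol = 1/9.97 + 1/22.2 = 0.14535 per minute.
t_eff = 9.97 × 22.2 / (9.97 + 22.2) ≈ 6.8801 minutes.
n = log₂(56.6/5.55) ≈ 3.3502; t = 3.3502 × 6.8801 ≈ 23.05 minutes.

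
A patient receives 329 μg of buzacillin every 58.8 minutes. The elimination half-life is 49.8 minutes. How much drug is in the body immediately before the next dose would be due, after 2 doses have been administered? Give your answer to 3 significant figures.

The 2 doses were given 117.6, 58.8 minutes ago.
Total = 329·(1/2)^(117.6/49.8) + 329·(1/2)^(58.8/49.8)
      = 64.022 + 145.13 ≈ 209.15 μg.

209 μg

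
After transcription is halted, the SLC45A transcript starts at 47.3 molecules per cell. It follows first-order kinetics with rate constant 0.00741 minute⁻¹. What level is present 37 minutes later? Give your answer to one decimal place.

t½ = ln 2 / k = 0.69315 / 0.00741 ≈ 93.542 minutes.
Number of half-lives: n = 37/93.542 ≈ 0.39554.
Remaining = 47.3 × (1/2)^0.39554 = 47.3 × 0.7602 ≈ 35.958 molecules per cell.

36.0 molecules per cell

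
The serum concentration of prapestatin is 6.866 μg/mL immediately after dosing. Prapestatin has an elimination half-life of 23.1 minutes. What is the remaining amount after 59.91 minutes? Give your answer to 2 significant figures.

1.1 μg/mL

Number of half-lives: n = 59.91/23.1 ≈ 2.5935.
Remaining = 6.866 × (1/2)^2.5935 = 6.866 × 0.16568 ≈ 1.1376 μg/mL.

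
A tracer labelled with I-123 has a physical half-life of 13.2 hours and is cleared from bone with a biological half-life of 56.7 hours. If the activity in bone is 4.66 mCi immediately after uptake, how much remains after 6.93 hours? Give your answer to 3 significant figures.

2.98 mCi

1/t_eff = 1/t_phys + 1/t_biol = 1/13.2 + 1/56.7 = 0.093394 per hour.
t_eff = 13.2 × 56.7 / (13.2 + 56.7) ≈ 10.707 hours.
Remaining = 4.66 × (1/2)^(6.93/10.707) = 4.66 × (1/2)^0.64722 ≈ 2.9754 mCi.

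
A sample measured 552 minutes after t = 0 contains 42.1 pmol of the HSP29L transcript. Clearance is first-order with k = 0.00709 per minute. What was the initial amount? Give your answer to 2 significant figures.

t½ = ln 2 / k = 0.69315 / 0.00709 ≈ 97.764 minutes.
Number of half-lives elapsed: n = 552/97.764 ≈ 5.6462.
A₀ = A × 2^n = 42.1 × 2^5.6462 = 42.1 × 50.083 ≈ 2108.5 pmol.

2100 pmol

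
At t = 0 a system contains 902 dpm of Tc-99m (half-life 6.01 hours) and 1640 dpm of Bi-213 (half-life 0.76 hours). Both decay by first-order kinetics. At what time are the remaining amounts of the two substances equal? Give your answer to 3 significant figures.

0.750 hours

Set 902·(1/2)^(t/6.01) = 1640·(1/2)^(t/0.76).
Taking log₂: log₂(902/1640) = t·(1/6.01 − 1/0.76).
log₂(0.55) = -0.8625; 1/6.01 − 1/0.76 = -1.1494.
t = -0.8625 / -1.1494 ≈ 0.75039 hours.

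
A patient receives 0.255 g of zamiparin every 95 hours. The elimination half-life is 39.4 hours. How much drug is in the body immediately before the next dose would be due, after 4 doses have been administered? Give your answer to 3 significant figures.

0.0590 g

The 4 doses were given 380, 285, 190, 95 hours ago.
Total = 0.255·(1/2)^(380/39.4) + 0.255·(1/2)^(285/39.4) + 0.255·(1/2)^(190/39.4) + 0.255·(1/2)^(95/39.4)
      = 0.00031857 + 0.0016945 + 0.0090131 + 0.047941 ≈ 0.058967 g.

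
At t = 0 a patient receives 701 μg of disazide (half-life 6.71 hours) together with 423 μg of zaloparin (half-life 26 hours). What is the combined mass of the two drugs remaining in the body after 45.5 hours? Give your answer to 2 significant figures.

disazide: 701 × (1/2)^(45.5/6.71) = 701 × (1/2)^6.7809 ≈ 6.3747 μg.
zaloparin: 423 × (1/2)^(45.5/26) = 423 × (1/2)^1.75 ≈ 125.76 μg.
Total = 6.3747 + 125.76 ≈ 132.13 μg.

130 μg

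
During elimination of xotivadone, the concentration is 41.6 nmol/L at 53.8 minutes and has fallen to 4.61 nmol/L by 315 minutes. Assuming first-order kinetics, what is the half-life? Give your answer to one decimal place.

Over Δt = 315 − 53.8 = 261.2 minutes, the level fell by a factor of 41.6/4.61 ≈ 9.0239.
n = log₂(9.0239) ≈ 3.1737 half-lives, so t½ = 261.2/3.1737 ≈ 82.3 minutes.

82.3 minutes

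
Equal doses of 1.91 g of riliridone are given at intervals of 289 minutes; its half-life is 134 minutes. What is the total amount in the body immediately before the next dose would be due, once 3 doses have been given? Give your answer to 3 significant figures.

The 3 doses were given 867, 578, 289 minutes ago.
Total = 1.91·(1/2)^(867/134) + 1.91·(1/2)^(578/134) + 1.91·(1/2)^(289/134)
      = 0.021544 + 0.096064 + 0.42835 ≈ 0.54596 g.

0.546 g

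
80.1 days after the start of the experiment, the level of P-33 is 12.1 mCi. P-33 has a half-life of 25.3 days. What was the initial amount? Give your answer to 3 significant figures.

109 mCi

Number of half-lives elapsed: n = 80.1/25.3 ≈ 3.166.
A₀ = A × 2^n = 12.1 × 2^3.166 = 12.1 × 8.9756 ≈ 108.6 mCi.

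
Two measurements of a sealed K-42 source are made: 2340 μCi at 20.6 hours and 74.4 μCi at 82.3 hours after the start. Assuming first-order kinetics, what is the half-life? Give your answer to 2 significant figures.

12 hours

Over Δt = 82.3 − 20.6 = 61.7 hours, the level fell by a factor of 2340/74.4 ≈ 31.452.
n = log₂(31.452) ≈ 4.9751 half-lives, so t½ = 61.7/4.9751 ≈ 12.402 hours.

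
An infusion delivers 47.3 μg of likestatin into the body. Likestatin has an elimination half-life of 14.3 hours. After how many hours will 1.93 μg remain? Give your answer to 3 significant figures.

66.0 hours

Fraction remaining = 1.93/47.3 ≈ 0.040803.
n = log₂(47.3/1.93) = ln(24.508)/ln 2 ≈ 4.6152 half-lives.
t = n × t½ = 4.6152 × 14.3 ≈ 65.997 hours.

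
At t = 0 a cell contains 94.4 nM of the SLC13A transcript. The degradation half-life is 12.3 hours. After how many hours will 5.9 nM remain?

5.9/94.4 = 1/16, so 4 half-lives have elapsed.
t = 4 × 12.3 = 49.2 hours.

49.2 hours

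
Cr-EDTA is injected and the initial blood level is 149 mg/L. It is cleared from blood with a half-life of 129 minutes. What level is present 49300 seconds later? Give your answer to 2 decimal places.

1.80 mg/L

Convert the elapsed time: 49300 seconds = 821.667 minutes.
Number of half-lives: n = 821.667/129 ≈ 6.3695.
Remaining = 149 × (1/2)^6.3695 = 149 × 0.012094 ≈ 1.8021 mg/L.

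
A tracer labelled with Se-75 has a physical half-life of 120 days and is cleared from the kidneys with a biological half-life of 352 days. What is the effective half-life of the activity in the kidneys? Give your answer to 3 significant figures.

1/t_eff = 1/t_phys + 1/t_biol = 1/120 + 1/352 = 0.011174 per day.
t_eff = 120 × 352 / (120 + 352) ≈ 89.492 days.

89.5 days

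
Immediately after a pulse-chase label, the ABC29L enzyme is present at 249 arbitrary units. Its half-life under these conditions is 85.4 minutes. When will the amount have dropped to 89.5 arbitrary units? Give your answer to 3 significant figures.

Fraction remaining = 89.5/249 ≈ 0.35944.
n = log₂(249/89.5) = ln(2.7821)/ln 2 ≈ 1.4762 half-lives.
t = n × t½ = 1.4762 × 85.4 ≈ 126.07 minutes.

126 minutes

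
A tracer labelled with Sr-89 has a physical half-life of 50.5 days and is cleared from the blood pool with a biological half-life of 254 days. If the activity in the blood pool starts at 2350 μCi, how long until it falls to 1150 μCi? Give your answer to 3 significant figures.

1/t_eff = 1/t_phys + 1/t_biol = 1/50.5 + 1/254 = 0.023739 per day.
t_eff = 50.5 × 254 / (50.5 + 254) ≈ 42.125 days.
n = log₂(2350/1150) ≈ 1.031; t = 1.031 × 42.125 ≈ 43.432 days.

43.4 days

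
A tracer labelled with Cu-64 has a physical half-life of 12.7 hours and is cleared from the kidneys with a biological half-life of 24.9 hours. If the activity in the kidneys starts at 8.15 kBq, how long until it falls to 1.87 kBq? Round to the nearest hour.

1/t_eff = 1/t_phys + 1/t_biol = 1/12.7 + 1/24.9 = 0.1189 per hour.
t_eff = 12.7 × 24.9 / (12.7 + 24.9) ≈ 8.4104 hours.
n = log₂(8.15/1.87) ≈ 2.1238; t = 2.1238 × 8.4104 ≈ 17.862 hours.

18 hours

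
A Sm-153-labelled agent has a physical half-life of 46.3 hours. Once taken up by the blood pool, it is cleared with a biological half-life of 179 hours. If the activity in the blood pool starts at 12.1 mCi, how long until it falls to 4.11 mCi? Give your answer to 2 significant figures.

1/t_eff = 1/t_phys + 1/t_biol = 1/46.3 + 1/179 = 0.027185 per hour.
t_eff = 46.3 × 179 / (46.3 + 179) ≈ 36.785 hours.
n = log₂(12.1/4.11) ≈ 1.5578; t = 1.5578 × 36.785 ≈ 57.304 hours.

57 hours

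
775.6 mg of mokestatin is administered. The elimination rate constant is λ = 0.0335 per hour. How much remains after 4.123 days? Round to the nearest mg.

28 mg

t½ = ln 2 / λ = 0.69315 / 0.0335 ≈ 20.691 hours.
Convert the elapsed time: 4.123 days = 98.952 hours.
Number of half-lives: n = 98.952/20.691 ≈ 4.7824.
Remaining = 775.6 × (1/2)^4.7824 = 775.6 × 0.036338 ≈ 28.184 mg.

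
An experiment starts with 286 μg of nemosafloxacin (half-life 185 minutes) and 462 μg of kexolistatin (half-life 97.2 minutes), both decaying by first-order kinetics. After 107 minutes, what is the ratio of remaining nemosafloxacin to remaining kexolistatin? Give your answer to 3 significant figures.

0.889

nemosafloxacin: 286 × (1/2)^(107/185) = 286 × (1/2)^0.57838 ≈ 191.54 μg.
kexolistatin: 462 × (1/2)^(107/97.2) = 462 × (1/2)^1.1008 ≈ 215.41 μg.
Ratio ≈ 191.54 / 215.41 ≈ 0.88919.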